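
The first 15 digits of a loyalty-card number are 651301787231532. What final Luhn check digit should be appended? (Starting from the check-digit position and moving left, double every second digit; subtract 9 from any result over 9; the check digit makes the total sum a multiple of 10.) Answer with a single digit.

Partial digits right→left: 2 3 5 1 3 2 7 8 7 1 0 3 1 5 6
Double every second digit counting from the check-digit position (so the 1st, 3rd, 5th, ... of the partial from the right).
  doubled (with −9 where >9): 4 1 6 5 5 0 2 3 → sum 26
  kept as-is: 3 1 2 8 1 3 5 → sum 23
Total = 26 + 23 = 49.
Check digit = (10 − (49 mod 10)) mod 10 = 1.

1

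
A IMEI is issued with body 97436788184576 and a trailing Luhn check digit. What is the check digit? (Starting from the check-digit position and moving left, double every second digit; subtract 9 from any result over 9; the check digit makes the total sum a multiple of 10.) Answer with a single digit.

7

Partial digits right→left: 6 7 5 4 8 1 8 8 7 6 3 4 7 9
Double every second digit counting from the check-digit position (so the 1st, 3rd, 5th, ... of the partial from the right).
  doubled (with −9 where >9): 3 1 7 7 5 6 5 → sum 34
  kept as-is: 7 4 1 8 6 4 9 → sum 39
Total = 34 + 39 = 73.
Check digit = (10 − (73 mod 10)) mod 10 = 7.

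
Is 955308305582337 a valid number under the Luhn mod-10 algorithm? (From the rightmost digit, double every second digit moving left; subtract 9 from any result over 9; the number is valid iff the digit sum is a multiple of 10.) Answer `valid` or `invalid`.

invalid

From the right, keep odd positions and double even positions (subtract 9 from any doubled value over 9):
  doubled (positions 2,4,...): 6 4 1 0 7 6 1 → sum 25
  kept (positions 1,3,...): 7 3 8 5 3 0 5 9 → sum 40
Total = 65.
65 mod 10 = 5, so the number is invalid.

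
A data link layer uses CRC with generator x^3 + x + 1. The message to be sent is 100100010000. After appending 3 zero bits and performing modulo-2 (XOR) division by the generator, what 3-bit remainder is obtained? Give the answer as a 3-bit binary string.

Append 3 zeros: 100100010000000. Divide by 1011 (XOR where the leading bit is 1):
  pos 0: 1001 XOR 1011 = 0010
  pos 2: 1000 XOR 1011 = 0011
  pos 4: 1101 XOR 1011 = 0110
  pos 5: 1100 XOR 1011 = 0111
  pos 6: 1110 XOR 1011 = 0101
  pos 7: 1010 XOR 1011 = 0001
  pos 10: 1000 XOR 1011 = 0011
Remainder (last 3 bits) = 110. This is the CRC / FCS.

110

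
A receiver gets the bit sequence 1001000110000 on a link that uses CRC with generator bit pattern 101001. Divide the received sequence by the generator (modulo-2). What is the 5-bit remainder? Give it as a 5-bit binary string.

Modulo-2 division of 1001000110000 by 101001:
  pos 0: 100100 XOR 101001 = 001101
  pos 2: 110101 XOR 101001 = 011100
  pos 3: 111001 XOR 101001 = 010000
  pos 4: 100000 XOR 101001 = 001001
  pos 6: 100100 XOR 101001 = 001101
Remainder = 11010 (nonzero — an error is detected).

11010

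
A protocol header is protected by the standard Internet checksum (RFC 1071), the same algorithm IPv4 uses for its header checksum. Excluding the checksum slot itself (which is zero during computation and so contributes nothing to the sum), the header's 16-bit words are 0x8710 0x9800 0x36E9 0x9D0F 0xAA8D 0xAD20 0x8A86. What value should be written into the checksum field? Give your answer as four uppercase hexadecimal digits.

2AC1

One's-complement addition (fold any carry out of bit 15 back into bit 0):
  0x8710 + 0x9800 = 0x11F10 → wrap carry → 0x1F11
  0x1F11 + 0x36E9 = 0x055FA
  0x55FA + 0x9D0F = 0x0F309
  0xF309 + 0xAA8D = 0x19D96 → wrap carry → 0x9D97
  0x9D97 + 0xAD20 = 0x14AB7 → wrap carry → 0x4AB8
  0x4AB8 + 0x8A86 = 0x0D53E
One's-complement sum = 0xD53E.
Checksum = ~0xD53E & 0xFFFF = 0x2AC1.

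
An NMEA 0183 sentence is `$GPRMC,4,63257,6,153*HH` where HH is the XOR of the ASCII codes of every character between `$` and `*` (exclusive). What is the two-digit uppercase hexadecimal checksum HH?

4B

XOR the ASCII codes of the payload characters:
  'G' = 0x47 → acc = 0x47
  'P' = 0x50 → acc = 0x17
  'R' = 0x52 → acc = 0x45
  'M' = 0x4D → acc = 0x08
  'C' = 0x43 → acc = 0x4B
  ',' = 0x2C → acc = 0x67
  '4' = 0x34 → acc = 0x53
  ',' = 0x2C → acc = 0x7F
  '6' = 0x36 → acc = 0x49
  '3' = 0x33 → acc = 0x7A
  '2' = 0x32 → acc = 0x48
  '5' = 0x35 → acc = 0x7D
  '7' = 0x37 → acc = 0x4A
  ',' = 0x2C → acc = 0x66
  '6' = 0x36 → acc = 0x50
  ',' = 0x2C → acc = 0x7C
  '1' = 0x31 → acc = 0x4D
  '5' = 0x35 → acc = 0x78
  '3' = 0x33 → acc = 0x4B
Checksum = 0x4B.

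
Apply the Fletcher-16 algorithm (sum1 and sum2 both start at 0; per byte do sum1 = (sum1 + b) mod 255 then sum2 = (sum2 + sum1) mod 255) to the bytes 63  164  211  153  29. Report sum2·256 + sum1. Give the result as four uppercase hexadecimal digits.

Running sums (mod 255):
  after byte 0 (63): sum1=63, sum2=63
  after byte 1 (164): sum1=227, sum2=35
  after byte 2 (211): sum1=183, sum2=218
  after byte 3 (153): sum1=81, sum2=44
  after byte 4 (29): sum1=110, sum2=154
Checksum = sum2·256 + sum1 = 154·256 + 110 = 39534 = 0x9A6E.

9A6E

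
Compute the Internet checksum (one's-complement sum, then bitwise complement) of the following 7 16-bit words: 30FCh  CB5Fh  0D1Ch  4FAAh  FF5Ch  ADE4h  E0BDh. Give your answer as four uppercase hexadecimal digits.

18DE

One's-complement addition (fold any carry out of bit 15 back into bit 0):
  0x30FC + 0xCB5F = 0x0FC5B
  0xFC5B + 0x0D1C = 0x10977 → wrap carry → 0x0978
  0x0978 + 0x4FAA = 0x05922
  0x5922 + 0xFF5C = 0x1587E → wrap carry → 0x587F
  0x587F + 0xADE4 = 0x10663 → wrap carry → 0x0664
  0x0664 + 0xE0BD = 0x0E721
One's-complement sum = 0xE721.
Checksum = ~0xE721 & 0xFFFF = 0x18DE.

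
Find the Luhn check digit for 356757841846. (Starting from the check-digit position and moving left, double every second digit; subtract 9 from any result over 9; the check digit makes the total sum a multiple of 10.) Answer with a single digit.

4

Partial digits right→left: 6 4 8 1 4 8 7 5 7 6 5 3
Double every second digit counting from the check-digit position (so the 1st, 3rd, 5th, ... of the partial from the right).
  doubled (with −9 where >9): 3 7 8 5 5 1 → sum 29
  kept as-is: 4 1 8 5 6 3 → sum 27
Total = 29 + 27 = 56.
Check digit = (10 − (56 mod 10)) mod 10 = 4.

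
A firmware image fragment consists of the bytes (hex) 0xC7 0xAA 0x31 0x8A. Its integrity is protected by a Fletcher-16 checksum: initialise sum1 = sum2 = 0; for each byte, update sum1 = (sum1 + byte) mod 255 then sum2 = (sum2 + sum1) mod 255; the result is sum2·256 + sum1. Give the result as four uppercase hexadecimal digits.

Running sums (mod 255):
  after byte 0 (0xC7): sum1=199, sum2=199
  after byte 1 (0xAA): sum1=114, sum2=58
  after byte 2 (0x31): sum1=163, sum2=221
  after byte 3 (0x8A): sum1=46, sum2=12
Checksum = sum2·256 + sum1 = 12·256 + 46 = 3118 = 0x0C2E.

0C2E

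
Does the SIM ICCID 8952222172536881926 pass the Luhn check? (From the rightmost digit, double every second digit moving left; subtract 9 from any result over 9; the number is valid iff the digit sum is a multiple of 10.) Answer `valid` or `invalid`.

valid

From the right, keep odd positions and double even positions (subtract 9 from any doubled value over 9):
  doubled (positions 2,4,...): 4 2 7 6 4 2 4 4 9 → sum 42
  kept (positions 1,3,...): 6 9 8 6 5 7 2 2 5 8 → sum 58
Total = 100.
100 mod 10 = 0, so the number is valid.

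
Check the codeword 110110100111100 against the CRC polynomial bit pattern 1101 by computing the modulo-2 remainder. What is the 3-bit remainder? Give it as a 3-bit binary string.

Modulo-2 division of 110110100111100 by 1101:
  pos 0: 1101 XOR 1101 = 0000
  pos 4: 1010 XOR 1101 = 0111
  pos 5: 1110 XOR 1101 = 0011
  pos 7: 1111 XOR 1101 = 0010
  pos 9: 1011 XOR 1101 = 0110
  pos 10: 1100 XOR 1101 = 0001
Remainder = 010 (nonzero — an error is detected).

010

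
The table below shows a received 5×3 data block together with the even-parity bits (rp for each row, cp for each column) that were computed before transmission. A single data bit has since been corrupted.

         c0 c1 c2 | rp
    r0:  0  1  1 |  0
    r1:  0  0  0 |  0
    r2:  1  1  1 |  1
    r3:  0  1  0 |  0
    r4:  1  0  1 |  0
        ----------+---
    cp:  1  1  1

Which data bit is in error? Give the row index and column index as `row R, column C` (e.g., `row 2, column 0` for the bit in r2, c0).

row 3, column 0

Recompute each row's even parity and compare to rp:
  r0: data parity 0, sent rp 0 → ok
  r1: data parity 0, sent rp 0 → ok
  r2: data parity 1, sent rp 1 → ok
  r3: data parity 1, sent rp 0 → mismatch
  r4: data parity 0, sent rp 0 → ok
Recompute each column's even parity and compare to cp:
  c0: data parity 0, sent cp 1 → mismatch
  c1: data parity 1, sent cp 1 → ok
  c2: data parity 1, sent cp 1 → ok
Exactly one row (r3) and one column (c0) fail → the flipped bit is at their intersection.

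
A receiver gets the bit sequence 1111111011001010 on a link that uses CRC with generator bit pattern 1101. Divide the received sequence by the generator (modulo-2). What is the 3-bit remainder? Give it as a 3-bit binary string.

Modulo-2 division of 1111111011001010 by 1101:
  pos 0: 1111 XOR 1101 = 0010
  pos 2: 1011 XOR 1101 = 0110
  pos 3: 1101 XOR 1101 = 0000
  pos 8: 1100 XOR 1101 = 0001
  pos 11: 1101 XOR 1101 = 0000
Remainder = 000 (zero — the frame passes the CRC check).

000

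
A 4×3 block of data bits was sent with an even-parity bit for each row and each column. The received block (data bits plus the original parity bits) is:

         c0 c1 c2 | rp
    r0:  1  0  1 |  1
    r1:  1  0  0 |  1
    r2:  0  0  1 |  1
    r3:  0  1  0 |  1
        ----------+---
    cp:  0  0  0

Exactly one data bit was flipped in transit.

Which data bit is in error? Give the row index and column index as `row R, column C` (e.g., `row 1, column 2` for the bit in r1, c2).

row 0, column 1

Recompute each row's even parity and compare to rp:
  r0: data parity 0, sent rp 1 → mismatch
  r1: data parity 1, sent rp 1 → ok
  r2: data parity 1, sent rp 1 → ok
  r3: data parity 1, sent rp 1 → ok
Recompute each column's even parity and compare to cp:
  c0: data parity 0, sent cp 0 → ok
  c1: data parity 1, sent cp 0 → mismatch
  c2: data parity 0, sent cp 0 → ok
Exactly one row (r0) and one column (c1) fail → the flipped bit is at their intersection.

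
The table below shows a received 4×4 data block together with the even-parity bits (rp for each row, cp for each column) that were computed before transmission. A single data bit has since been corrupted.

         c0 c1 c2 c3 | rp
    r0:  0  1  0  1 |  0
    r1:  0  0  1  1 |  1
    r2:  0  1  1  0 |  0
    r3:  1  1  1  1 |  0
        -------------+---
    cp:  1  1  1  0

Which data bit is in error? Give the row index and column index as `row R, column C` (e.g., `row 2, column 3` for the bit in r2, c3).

Recompute each row's even parity and compare to rp:
  r0: data parity 0, sent rp 0 → ok
  r1: data parity 0, sent rp 1 → mismatch
  r2: data parity 0, sent rp 0 → ok
  r3: data parity 0, sent rp 0 → ok
Recompute each column's even parity and compare to cp:
  c0: data parity 1, sent cp 1 → ok
  c1: data parity 1, sent cp 1 → ok
  c2: data parity 1, sent cp 1 → ok
  c3: data parity 1, sent cp 0 → mismatch
Exactly one row (r1) and one column (c3) fail → the flipped bit is at their intersection.

row 1, column 3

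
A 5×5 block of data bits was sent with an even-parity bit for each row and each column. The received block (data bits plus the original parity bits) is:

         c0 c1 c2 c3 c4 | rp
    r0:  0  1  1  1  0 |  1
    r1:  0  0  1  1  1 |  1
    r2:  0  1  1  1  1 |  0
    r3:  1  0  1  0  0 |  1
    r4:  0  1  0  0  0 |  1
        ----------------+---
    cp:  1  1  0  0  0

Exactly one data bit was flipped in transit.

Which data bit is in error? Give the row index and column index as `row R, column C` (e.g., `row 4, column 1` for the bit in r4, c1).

Recompute each row's even parity and compare to rp:
  r0: data parity 1, sent rp 1 → ok
  r1: data parity 1, sent rp 1 → ok
  r2: data parity 0, sent rp 0 → ok
  r3: data parity 0, sent rp 1 → mismatch
  r4: data parity 1, sent rp 1 → ok
Recompute each column's even parity and compare to cp:
  c0: data parity 1, sent cp 1 → ok
  c1: data parity 1, sent cp 1 → ok
  c2: data parity 0, sent cp 0 → ok
  c3: data parity 1, sent cp 0 → mismatch
  c4: data parity 0, sent cp 0 → ok
Exactly one row (r3) and one column (c3) fail → the flipped bit is at their intersection.

row 3, column 3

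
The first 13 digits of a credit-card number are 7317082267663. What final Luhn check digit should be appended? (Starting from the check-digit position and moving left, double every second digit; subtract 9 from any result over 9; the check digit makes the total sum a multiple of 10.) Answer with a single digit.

4

Partial digits right→left: 3 6 6 7 6 2 2 8 0 7 1 3 7
Double every second digit counting from the check-digit position (so the 1st, 3rd, 5th, ... of the partial from the right).
  doubled (with −9 where >9): 6 3 3 4 0 2 5 → sum 23
  kept as-is: 6 7 2 8 7 3 → sum 33
Total = 23 + 33 = 56.
Check digit = (10 − (56 mod 10)) mod 10 = 4.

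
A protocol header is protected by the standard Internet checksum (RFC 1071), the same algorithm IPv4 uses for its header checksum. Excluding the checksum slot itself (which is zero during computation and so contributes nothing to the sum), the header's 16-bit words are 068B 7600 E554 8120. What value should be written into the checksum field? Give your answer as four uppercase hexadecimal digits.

1CFF

One's-complement addition (fold any carry out of bit 15 back into bit 0):
  0x068B + 0x7600 = 0x07C8B
  0x7C8B + 0xE554 = 0x161DF → wrap carry → 0x61E0
  0x61E0 + 0x8120 = 0x0E300
One's-complement sum = 0xE300.
Checksum = ~0xE300 & 0xFFFF = 0x1CFF.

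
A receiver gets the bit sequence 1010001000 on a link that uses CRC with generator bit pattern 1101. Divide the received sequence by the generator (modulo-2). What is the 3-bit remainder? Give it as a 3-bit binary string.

Modulo-2 division of 1010001000 by 1101:
  pos 0: 1010 XOR 1101 = 0111
  pos 1: 1110 XOR 1101 = 0011
  pos 3: 1101 XOR 1101 = 0000
Remainder = 000 (zero — the frame passes the CRC check).

000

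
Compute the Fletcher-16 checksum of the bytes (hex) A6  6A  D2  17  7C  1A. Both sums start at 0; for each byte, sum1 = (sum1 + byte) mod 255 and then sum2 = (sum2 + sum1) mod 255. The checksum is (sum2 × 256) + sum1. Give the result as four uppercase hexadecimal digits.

Running sums (mod 255):
  after byte 0 (A6): sum1=166, sum2=166
  after byte 1 (6A): sum1=17, sum2=183
  after byte 2 (D2): sum1=227, sum2=155
  after byte 3 (17): sum1=250, sum2=150
  after byte 4 (7C): sum1=119, sum2=14
  after byte 5 (1A): sum1=145, sum2=159
Checksum = sum2·256 + sum1 = 159·256 + 145 = 40849 = 0x9F91.

9F91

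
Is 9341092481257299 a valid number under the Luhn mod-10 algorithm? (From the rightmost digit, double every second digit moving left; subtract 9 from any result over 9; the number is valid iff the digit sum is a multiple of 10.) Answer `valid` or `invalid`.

valid

From the right, keep odd positions and double even positions (subtract 9 from any doubled value over 9):
  doubled (positions 2,4,...): 9 5 4 7 4 0 8 9 → sum 46
  kept (positions 1,3,...): 9 2 5 1 4 9 1 3 → sum 34
Total = 80.
80 mod 10 = 0, so the number is valid.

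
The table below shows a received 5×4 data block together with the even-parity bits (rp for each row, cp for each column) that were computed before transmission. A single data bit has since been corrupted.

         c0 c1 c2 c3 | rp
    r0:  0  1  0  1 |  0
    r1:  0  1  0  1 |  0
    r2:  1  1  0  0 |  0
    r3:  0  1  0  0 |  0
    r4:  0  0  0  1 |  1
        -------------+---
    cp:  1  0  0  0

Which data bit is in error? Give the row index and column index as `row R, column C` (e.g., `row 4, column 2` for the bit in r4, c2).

Recompute each row's even parity and compare to rp:
  r0: data parity 0, sent rp 0 → ok
  r1: data parity 0, sent rp 0 → ok
  r2: data parity 0, sent rp 0 → ok
  r3: data parity 1, sent rp 0 → mismatch
  r4: data parity 1, sent rp 1 → ok
Recompute each column's even parity and compare to cp:
  c0: data parity 1, sent cp 1 → ok
  c1: data parity 0, sent cp 0 → ok
  c2: data parity 0, sent cp 0 → ok
  c3: data parity 1, sent cp 0 → mismatch
Exactly one row (r3) and one column (c3) fail → the flipped bit is at their intersection.

row 3, column 3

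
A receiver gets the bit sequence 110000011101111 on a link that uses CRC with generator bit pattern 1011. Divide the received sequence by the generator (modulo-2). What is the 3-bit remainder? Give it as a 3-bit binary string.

011

Modulo-2 division of 110000011101111 by 1011:
  pos 0: 1100 XOR 1011 = 0111
  pos 1: 1110 XOR 1011 = 0101
  pos 2: 1010 XOR 1011 = 0001
  pos 5: 1011 XOR 1011 = 0000
  pos 9: 1011 XOR 1011 = 0000
Remainder = 011 (nonzero — an error is detected).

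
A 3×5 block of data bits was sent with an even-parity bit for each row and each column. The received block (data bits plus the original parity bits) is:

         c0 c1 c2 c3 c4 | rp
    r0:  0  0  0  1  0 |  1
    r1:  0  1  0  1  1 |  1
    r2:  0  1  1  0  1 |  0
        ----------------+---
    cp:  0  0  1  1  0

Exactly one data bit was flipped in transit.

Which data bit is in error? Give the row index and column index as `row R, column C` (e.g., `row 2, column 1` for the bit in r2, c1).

Recompute each row's even parity and compare to rp:
  r0: data parity 1, sent rp 1 → ok
  r1: data parity 1, sent rp 1 → ok
  r2: data parity 1, sent rp 0 → mismatch
Recompute each column's even parity and compare to cp:
  c0: data parity 0, sent cp 0 → ok
  c1: data parity 0, sent cp 0 → ok
  c2: data parity 1, sent cp 1 → ok
  c3: data parity 0, sent cp 1 → mismatch
  c4: data parity 0, sent cp 0 → ok
Exactly one row (r2) and one column (c3) fail → the flipped bit is at their intersection.

row 2, column 3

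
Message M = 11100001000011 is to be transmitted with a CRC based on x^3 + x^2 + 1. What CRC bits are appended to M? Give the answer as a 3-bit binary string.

Append 3 zeros: 11100001000011000. Divide by 1101 (XOR where the leading bit is 1):
  pos 0: 1110 XOR 1101 = 0011
  pos 2: 1100 XOR 1101 = 0001
  pos 5: 1010 XOR 1101 = 0111
  pos 6: 1110 XOR 1101 = 0011
  pos 8: 1100 XOR 1101 = 0001
  pos 11: 1110 XOR 1101 = 0011
  pos 13: 1100 XOR 1101 = 0001
Remainder (last 3 bits) = 001. This is the CRC / FCS.

001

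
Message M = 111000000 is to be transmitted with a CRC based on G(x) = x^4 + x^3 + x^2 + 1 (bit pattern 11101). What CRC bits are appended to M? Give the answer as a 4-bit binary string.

0010

Append 4 zeros: 1110000000000. Divide by 11101 (XOR where the leading bit is 1):
  pos 0: 11100 XOR 11101 = 00001
  pos 4: 10000 XOR 11101 = 01101
  pos 5: 11010 XOR 11101 = 00111
  pos 7: 11100 XOR 11101 = 00001
Remainder (last 4 bits) = 0010. This is the CRC / FCS.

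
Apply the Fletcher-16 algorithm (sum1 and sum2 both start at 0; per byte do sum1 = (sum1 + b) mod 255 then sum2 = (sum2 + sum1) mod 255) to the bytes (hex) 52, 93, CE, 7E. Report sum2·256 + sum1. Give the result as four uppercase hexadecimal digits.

2033

Running sums (mod 255):
  after byte 0 (52): sum1=82, sum2=82
  after byte 1 (93): sum1=229, sum2=56
  after byte 2 (CE): sum1=180, sum2=236
  after byte 3 (7E): sum1=51, sum2=32
Checksum = sum2·256 + sum1 = 32·256 + 51 = 8243 = 0x2033.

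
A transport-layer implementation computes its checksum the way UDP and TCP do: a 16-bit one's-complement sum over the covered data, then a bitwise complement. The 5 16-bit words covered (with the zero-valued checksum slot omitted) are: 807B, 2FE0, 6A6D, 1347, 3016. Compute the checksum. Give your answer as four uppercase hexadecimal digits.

One's-complement addition (fold any carry out of bit 15 back into bit 0):
  0x807B + 0x2FE0 = 0x0B05B
  0xB05B + 0x6A6D = 0x11AC8 → wrap carry → 0x1AC9
  0x1AC9 + 0x1347 = 0x02E10
  0x2E10 + 0x3016 = 0x05E26
One's-complement sum = 0x5E26.
Checksum = ~0x5E26 & 0xFFFF = 0xA1D9.

A1D9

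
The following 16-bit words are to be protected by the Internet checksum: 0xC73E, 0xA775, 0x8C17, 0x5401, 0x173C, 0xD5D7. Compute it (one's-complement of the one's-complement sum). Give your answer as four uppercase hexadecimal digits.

One's-complement addition (fold any carry out of bit 15 back into bit 0):
  0xC73E + 0xA775 = 0x16EB3 → wrap carry → 0x6EB4
  0x6EB4 + 0x8C17 = 0x0FACB
  0xFACB + 0x5401 = 0x14ECC → wrap carry → 0x4ECD
  0x4ECD + 0x173C = 0x06609
  0x6609 + 0xD5D7 = 0x13BE0 → wrap carry → 0x3BE1
One's-complement sum = 0x3BE1.
Checksum = ~0x3BE1 & 0xFFFF = 0xC41E.

C41E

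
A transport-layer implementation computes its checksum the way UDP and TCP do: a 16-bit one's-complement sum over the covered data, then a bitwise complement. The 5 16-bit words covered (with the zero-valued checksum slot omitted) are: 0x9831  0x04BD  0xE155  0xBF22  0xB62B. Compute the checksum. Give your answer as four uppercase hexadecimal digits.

One's-complement addition (fold any carry out of bit 15 back into bit 0):
  0x9831 + 0x04BD = 0x09CEE
  0x9CEE + 0xE155 = 0x17E43 → wrap carry → 0x7E44
  0x7E44 + 0xBF22 = 0x13D66 → wrap carry → 0x3D67
  0x3D67 + 0xB62B = 0x0F392
One's-complement sum = 0xF392.
Checksum = ~0xF392 & 0xFFFF = 0x0C6D.

0C6D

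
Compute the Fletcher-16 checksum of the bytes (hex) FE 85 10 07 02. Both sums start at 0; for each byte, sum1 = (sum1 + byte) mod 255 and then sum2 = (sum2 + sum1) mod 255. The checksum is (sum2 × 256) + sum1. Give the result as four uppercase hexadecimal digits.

519D

Running sums (mod 255):
  after byte 0 (FE): sum1=254, sum2=254
  after byte 1 (85): sum1=132, sum2=131
  after byte 2 (10): sum1=148, sum2=24
  after byte 3 (07): sum1=155, sum2=179
  after byte 4 (02): sum1=157, sum2=81
Checksum = sum2·256 + sum1 = 81·256 + 157 = 20893 = 0x519D.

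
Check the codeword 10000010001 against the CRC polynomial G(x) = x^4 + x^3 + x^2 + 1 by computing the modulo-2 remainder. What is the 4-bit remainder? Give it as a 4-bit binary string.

Modulo-2 division of 10000010001 by 11101:
  pos 0: 10000 XOR 11101 = 01101
  pos 1: 11010 XOR 11101 = 00111
  pos 3: 11110 XOR 11101 = 00011
  pos 6: 11001 XOR 11101 = 00100
Remainder = 0100 (nonzero — an error is detected).

0100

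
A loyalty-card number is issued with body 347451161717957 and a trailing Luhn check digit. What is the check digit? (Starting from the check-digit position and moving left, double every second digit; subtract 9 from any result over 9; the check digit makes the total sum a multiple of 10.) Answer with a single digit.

Partial digits right→left: 7 5 9 7 1 7 1 6 1 1 5 4 7 4 3
Double every second digit counting from the check-digit position (so the 1st, 3rd, 5th, ... of the partial from the right).
  doubled (with −9 where >9): 5 9 2 2 2 1 5 6 → sum 32
  kept as-is: 5 7 7 6 1 4 4 → sum 34
Total = 32 + 34 = 66.
Check digit = (10 − (66 mod 10)) mod 10 = 4.

4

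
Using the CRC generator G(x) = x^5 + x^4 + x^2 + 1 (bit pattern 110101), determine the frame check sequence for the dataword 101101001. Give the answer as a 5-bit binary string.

Append 5 zeros: 10110100100000. Divide by 110101 (XOR where the leading bit is 1):
  pos 0: 101101 XOR 110101 = 011000
  pos 1: 110000 XOR 110101 = 000101
  pos 4: 101010 XOR 110101 = 011111
  pos 5: 111110 XOR 110101 = 001011
  pos 7: 101100 XOR 110101 = 011001
  pos 8: 110010 XOR 110101 = 000111
Remainder (last 5 bits) = 00111. This is the CRC / FCS.

00111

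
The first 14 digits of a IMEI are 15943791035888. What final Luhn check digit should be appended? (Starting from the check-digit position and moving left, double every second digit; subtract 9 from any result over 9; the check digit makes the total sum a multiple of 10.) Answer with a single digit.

9

Partial digits right→left: 8 8 8 5 3 0 1 9 7 3 4 9 5 1
Double every second digit counting from the check-digit position (so the 1st, 3rd, 5th, ... of the partial from the right).
  doubled (with −9 where >9): 7 7 6 2 5 8 1 → sum 36
  kept as-is: 8 5 0 9 3 9 1 → sum 35
Total = 36 + 35 = 71.
Check digit = (10 − (71 mod 10)) mod 10 = 9.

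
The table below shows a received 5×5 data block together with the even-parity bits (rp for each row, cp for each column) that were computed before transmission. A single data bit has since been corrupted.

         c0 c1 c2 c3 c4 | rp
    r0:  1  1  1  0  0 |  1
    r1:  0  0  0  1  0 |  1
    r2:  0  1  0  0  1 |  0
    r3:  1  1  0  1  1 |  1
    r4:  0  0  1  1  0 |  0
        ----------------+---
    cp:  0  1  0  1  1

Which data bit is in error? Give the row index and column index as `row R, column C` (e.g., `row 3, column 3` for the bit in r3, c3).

row 3, column 4

Recompute each row's even parity and compare to rp:
  r0: data parity 1, sent rp 1 → ok
  r1: data parity 1, sent rp 1 → ok
  r2: data parity 0, sent rp 0 → ok
  r3: data parity 0, sent rp 1 → mismatch
  r4: data parity 0, sent rp 0 → ok
Recompute each column's even parity and compare to cp:
  c0: data parity 0, sent cp 0 → ok
  c1: data parity 1, sent cp 1 → ok
  c2: data parity 0, sent cp 0 → ok
  c3: data parity 1, sent cp 1 → ok
  c4: data parity 0, sent cp 1 → mismatch
Exactly one row (r3) and one column (c4) fail → the flipped bit is at their intersection.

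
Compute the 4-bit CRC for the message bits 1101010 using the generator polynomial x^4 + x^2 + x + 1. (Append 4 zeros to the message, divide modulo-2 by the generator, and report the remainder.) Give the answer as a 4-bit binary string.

0011

Append 4 zeros: 11010100000. Divide by 10111 (XOR where the leading bit is 1):
  pos 0: 11010 XOR 10111 = 01101
  pos 1: 11011 XOR 10111 = 01100
  pos 2: 11000 XOR 10111 = 01111
  pos 3: 11110 XOR 10111 = 01001
  pos 4: 10010 XOR 10111 = 00101
  pos 6: 10100 XOR 10111 = 00011
Remainder (last 4 bits) = 0011. This is the CRC / FCS.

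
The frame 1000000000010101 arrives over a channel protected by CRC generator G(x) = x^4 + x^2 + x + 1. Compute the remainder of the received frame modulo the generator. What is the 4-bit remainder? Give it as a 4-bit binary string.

Modulo-2 division of 1000000000010101 by 10111:
  pos 0: 10000 XOR 10111 = 00111
  pos 2: 11100 XOR 10111 = 01011
  pos 3: 10110 XOR 10111 = 00001
  pos 7: 10001 XOR 10111 = 00110
  pos 9: 11001 XOR 10111 = 01110
  pos 10: 11100 XOR 10111 = 01011
  pos 11: 10111 XOR 10111 = 00000
Remainder = 0000 (zero — the frame passes the CRC check).

0000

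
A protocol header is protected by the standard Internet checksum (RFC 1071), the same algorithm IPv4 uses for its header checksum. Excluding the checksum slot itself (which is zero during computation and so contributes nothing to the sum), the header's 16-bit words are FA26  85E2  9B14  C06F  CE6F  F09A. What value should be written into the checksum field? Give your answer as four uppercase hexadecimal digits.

6567

One's-complement addition (fold any carry out of bit 15 back into bit 0):
  0xFA26 + 0x85E2 = 0x18008 → wrap carry → 0x8009
  0x8009 + 0x9B14 = 0x11B1D → wrap carry → 0x1B1E
  0x1B1E + 0xC06F = 0x0DB8D
  0xDB8D + 0xCE6F = 0x1A9FC → wrap carry → 0xA9FD
  0xA9FD + 0xF09A = 0x19A97 → wrap carry → 0x9A98
One's-complement sum = 0x9A98.
Checksum = ~0x9A98 & 0xFFFF = 0x6567.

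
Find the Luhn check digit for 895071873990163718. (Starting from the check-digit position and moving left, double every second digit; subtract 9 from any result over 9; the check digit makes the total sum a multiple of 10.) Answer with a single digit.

5

Partial digits right→left: 8 1 7 3 6 1 0 9 9 3 7 8 1 7 0 5 9 8
Double every second digit counting from the check-digit position (so the 1st, 3rd, 5th, ... of the partial from the right).
  doubled (with −9 where >9): 7 5 3 0 9 5 2 0 9 → sum 40
  kept as-is: 1 3 1 9 3 8 7 5 8 → sum 45
Total = 40 + 45 = 85.
Check digit = (10 − (85 mod 10)) mod 10 = 5.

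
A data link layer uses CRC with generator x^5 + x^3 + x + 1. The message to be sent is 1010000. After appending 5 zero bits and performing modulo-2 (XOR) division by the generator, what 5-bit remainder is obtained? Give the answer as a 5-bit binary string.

10001

Append 5 zeros: 101000000000. Divide by 101011 (XOR where the leading bit is 1):
  pos 0: 101000 XOR 101011 = 000011
  pos 4: 110000 XOR 101011 = 011011
  pos 5: 110110 XOR 101011 = 011101
  pos 6: 111010 XOR 101011 = 010001
Remainder (last 5 bits) = 10001. This is the CRC / FCS.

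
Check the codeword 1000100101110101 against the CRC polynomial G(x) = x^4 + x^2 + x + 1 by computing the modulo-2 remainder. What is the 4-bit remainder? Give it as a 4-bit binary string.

0000

Modulo-2 division of 1000100101110101 by 10111:
  pos 0: 10001 XOR 10111 = 00110
  pos 2: 11000 XOR 10111 = 01111
  pos 3: 11111 XOR 10111 = 01000
  pos 4: 10000 XOR 10111 = 00111
  pos 6: 11111 XOR 10111 = 01000
  pos 7: 10001 XOR 10111 = 00110
  pos 9: 11001 XOR 10111 = 01110
  pos 10: 11100 XOR 10111 = 01011
  pos 11: 10111 XOR 10111 = 00000
Remainder = 0000 (zero — the frame passes the CRC check).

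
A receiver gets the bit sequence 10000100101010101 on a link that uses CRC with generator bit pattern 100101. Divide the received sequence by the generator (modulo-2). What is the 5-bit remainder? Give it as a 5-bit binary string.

Modulo-2 division of 10000100101010101 by 100101:
  pos 0: 100001 XOR 100101 = 000100
  pos 3: 100001 XOR 100101 = 000100
  pos 6: 100010 XOR 100101 = 000111
  pos 9: 111101 XOR 100101 = 011000
  pos 10: 110000 XOR 100101 = 010101
  pos 11: 101011 XOR 100101 = 001110
Remainder = 01110 (nonzero — an error is detected).

01110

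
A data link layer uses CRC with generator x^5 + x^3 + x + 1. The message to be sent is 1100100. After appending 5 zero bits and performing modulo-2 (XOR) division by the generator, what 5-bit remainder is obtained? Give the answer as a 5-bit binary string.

Append 5 zeros: 110010000000. Divide by 101011 (XOR where the leading bit is 1):
  pos 0: 110010 XOR 101011 = 011001
  pos 1: 110010 XOR 101011 = 011001
  pos 2: 110010 XOR 101011 = 011001
  pos 3: 110010 XOR 101011 = 011001
  pos 4: 110010 XOR 101011 = 011001
  pos 5: 110010 XOR 101011 = 011001
  pos 6: 110010 XOR 101011 = 011001
Remainder (last 5 bits) = 11001. This is the CRC / FCS.

11001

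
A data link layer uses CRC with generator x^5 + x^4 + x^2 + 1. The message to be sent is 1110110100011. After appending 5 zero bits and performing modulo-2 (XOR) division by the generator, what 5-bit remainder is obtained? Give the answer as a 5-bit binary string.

Append 5 zeros: 111011010001100000. Divide by 110101 (XOR where the leading bit is 1):
  pos 0: 111011 XOR 110101 = 001110
  pos 2: 111001 XOR 110101 = 001100
  pos 4: 110000 XOR 110101 = 000101
  pos 7: 101011 XOR 110101 = 011110
  pos 8: 111100 XOR 110101 = 001001
  pos 10: 100100 XOR 110101 = 010001
  pos 11: 100010 XOR 110101 = 010111
  pos 12: 101110 XOR 110101 = 011011
Remainder (last 5 bits) = 11011. This is the CRC / FCS.

11011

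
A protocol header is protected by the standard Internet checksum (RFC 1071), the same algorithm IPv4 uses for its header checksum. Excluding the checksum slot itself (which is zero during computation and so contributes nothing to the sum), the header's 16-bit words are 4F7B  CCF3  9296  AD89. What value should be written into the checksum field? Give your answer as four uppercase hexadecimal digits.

One's-complement addition (fold any carry out of bit 15 back into bit 0):
  0x4F7B + 0xCCF3 = 0x11C6E → wrap carry → 0x1C6F
  0x1C6F + 0x9296 = 0x0AF05
  0xAF05 + 0xAD89 = 0x15C8E → wrap carry → 0x5C8F
One's-complement sum = 0x5C8F.
Checksum = ~0x5C8F & 0xFFFF = 0xA370.

A370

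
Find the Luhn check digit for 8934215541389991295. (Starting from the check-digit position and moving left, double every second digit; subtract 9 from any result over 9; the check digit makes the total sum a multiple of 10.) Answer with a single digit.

8

Partial digits right→left: 5 9 2 1 9 9 9 8 3 1 4 5 5 1 2 4 3 9 8
Double every second digit counting from the check-digit position (so the 1st, 3rd, 5th, ... of the partial from the right).
  doubled (with −9 where >9): 1 4 9 9 6 8 1 4 6 7 → sum 55
  kept as-is: 9 1 9 8 1 5 1 4 9 → sum 47
Total = 55 + 47 = 102.
Check digit = (10 − (102 mod 10)) mod 10 = 8.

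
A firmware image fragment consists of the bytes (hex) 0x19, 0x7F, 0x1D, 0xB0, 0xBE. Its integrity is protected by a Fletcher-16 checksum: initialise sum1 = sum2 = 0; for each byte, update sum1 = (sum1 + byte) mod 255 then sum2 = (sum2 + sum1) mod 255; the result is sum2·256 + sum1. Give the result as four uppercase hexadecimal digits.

Running sums (mod 255):
  after byte 0 (0x19): sum1=25, sum2=25
  after byte 1 (0x7F): sum1=152, sum2=177
  after byte 2 (0x1D): sum1=181, sum2=103
  after byte 3 (0xB0): sum1=102, sum2=205
  after byte 4 (0xBE): sum1=37, sum2=242
Checksum = sum2·256 + sum1 = 242·256 + 37 = 61989 = 0xF225.

F225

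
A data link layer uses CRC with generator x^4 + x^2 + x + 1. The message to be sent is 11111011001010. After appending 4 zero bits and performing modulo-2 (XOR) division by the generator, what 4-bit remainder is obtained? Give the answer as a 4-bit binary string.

Append 4 zeros: 111110110010100000. Divide by 10111 (XOR where the leading bit is 1):
  pos 0: 11111 XOR 10111 = 01000
  pos 1: 10000 XOR 10111 = 00111
  pos 3: 11111 XOR 10111 = 01000
  pos 4: 10000 XOR 10111 = 00111
  pos 6: 11101 XOR 10111 = 01010
  pos 7: 10100 XOR 10111 = 00011
  pos 10: 11100 XOR 10111 = 01011
  pos 11: 10110 XOR 10111 = 00001
Remainder (last 4 bits) = 0100. This is the CRC / FCS.

0100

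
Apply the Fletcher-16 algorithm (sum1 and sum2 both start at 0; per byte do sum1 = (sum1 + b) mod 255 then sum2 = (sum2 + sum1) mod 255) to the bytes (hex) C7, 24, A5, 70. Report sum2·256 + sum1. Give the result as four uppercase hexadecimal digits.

4702

Running sums (mod 255):
  after byte 0 (C7): sum1=199, sum2=199
  after byte 1 (24): sum1=235, sum2=179
  after byte 2 (A5): sum1=145, sum2=69
  after byte 3 (70): sum1=2, sum2=71
Checksum = sum2·256 + sum1 = 71·256 + 2 = 18178 = 0x4702.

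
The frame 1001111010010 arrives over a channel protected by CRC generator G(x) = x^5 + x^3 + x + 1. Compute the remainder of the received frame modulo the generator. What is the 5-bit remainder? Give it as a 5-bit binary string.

Modulo-2 division of 1001111010010 by 101011:
  pos 0: 100111 XOR 101011 = 001100
  pos 2: 110010 XOR 101011 = 011001
  pos 3: 110011 XOR 101011 = 011000
  pos 4: 110000 XOR 101011 = 011011
  pos 5: 110110 XOR 101011 = 011101
  pos 6: 111011 XOR 101011 = 010000
  pos 7: 100000 XOR 101011 = 001011
Remainder = 01011 (nonzero — an error is detected).

01011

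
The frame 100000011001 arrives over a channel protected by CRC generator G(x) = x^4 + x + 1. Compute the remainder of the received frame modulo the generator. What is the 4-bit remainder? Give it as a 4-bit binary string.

Modulo-2 division of 100000011001 by 10011:
  pos 0: 10000 XOR 10011 = 00011
  pos 3: 11001 XOR 10011 = 01010
  pos 4: 10101 XOR 10011 = 00110
  pos 6: 11000 XOR 10011 = 01011
  pos 7: 10111 XOR 10011 = 00100
Remainder = 0100 (nonzero — an error is detected).

0100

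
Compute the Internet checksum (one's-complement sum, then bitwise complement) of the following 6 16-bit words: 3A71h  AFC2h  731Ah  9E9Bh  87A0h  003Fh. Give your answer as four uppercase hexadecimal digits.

One's-complement addition (fold any carry out of bit 15 back into bit 0):
  0x3A71 + 0xAFC2 = 0x0EA33
  0xEA33 + 0x731A = 0x15D4D → wrap carry → 0x5D4E
  0x5D4E + 0x9E9B = 0x0FBE9
  0xFBE9 + 0x87A0 = 0x18389 → wrap carry → 0x838A
  0x838A + 0x003F = 0x083C9
One's-complement sum = 0x83C9.
Checksum = ~0x83C9 & 0xFFFF = 0x7C36.

7C36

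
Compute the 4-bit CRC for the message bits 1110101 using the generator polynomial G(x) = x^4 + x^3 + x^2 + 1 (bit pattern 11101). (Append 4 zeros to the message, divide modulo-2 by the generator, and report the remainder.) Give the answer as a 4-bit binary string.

Append 4 zeros: 11101010000. Divide by 11101 (XOR where the leading bit is 1):
  pos 0: 11101 XOR 11101 = 00000
  pos 6: 10000 XOR 11101 = 01101
Remainder (last 4 bits) = 1101. This is the CRC / FCS.

1101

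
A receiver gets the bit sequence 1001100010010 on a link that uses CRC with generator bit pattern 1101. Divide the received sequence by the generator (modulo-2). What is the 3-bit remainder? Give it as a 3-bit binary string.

Modulo-2 division of 1001100010010 by 1101:
  pos 0: 1001 XOR 1101 = 0100
  pos 1: 1001 XOR 1101 = 0100
  pos 2: 1000 XOR 1101 = 0101
  pos 3: 1010 XOR 1101 = 0111
  pos 4: 1110 XOR 1101 = 0011
  pos 6: 1110 XOR 1101 = 0011
  pos 8: 1101 XOR 1101 = 0000
Remainder = 000 (zero — the frame passes the CRC check).

000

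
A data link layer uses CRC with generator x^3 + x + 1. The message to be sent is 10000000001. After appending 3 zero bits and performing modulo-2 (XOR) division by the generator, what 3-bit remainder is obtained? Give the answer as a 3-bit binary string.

110

Append 3 zeros: 10000000001000. Divide by 1011 (XOR where the leading bit is 1):
  pos 0: 1000 XOR 1011 = 0011
  pos 2: 1100 XOR 1011 = 0111
  pos 3: 1110 XOR 1011 = 0101
  pos 4: 1010 XOR 1011 = 0001
  pos 7: 1001 XOR 1011 = 0010
  pos 9: 1000 XOR 1011 = 0011
Remainder (last 3 bits) = 110. This is the CRC / FCS.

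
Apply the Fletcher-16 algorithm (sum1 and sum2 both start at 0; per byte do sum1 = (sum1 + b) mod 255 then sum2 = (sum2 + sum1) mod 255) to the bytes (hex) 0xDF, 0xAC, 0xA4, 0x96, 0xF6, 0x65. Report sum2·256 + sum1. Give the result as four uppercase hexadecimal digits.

Running sums (mod 255):
  after byte 0 (0xDF): sum1=223, sum2=223
  after byte 1 (0xAC): sum1=140, sum2=108
  after byte 2 (0xA4): sum1=49, sum2=157
  after byte 3 (0x96): sum1=199, sum2=101
  after byte 4 (0xF6): sum1=190, sum2=36
  after byte 5 (0x65): sum1=36, sum2=72
Checksum = sum2·256 + sum1 = 72·256 + 36 = 18468 = 0x4824.

4824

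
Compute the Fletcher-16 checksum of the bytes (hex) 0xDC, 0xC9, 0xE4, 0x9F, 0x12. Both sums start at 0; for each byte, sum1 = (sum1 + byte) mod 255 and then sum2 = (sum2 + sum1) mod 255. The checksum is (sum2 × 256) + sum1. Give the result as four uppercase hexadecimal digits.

Running sums (mod 255):
  after byte 0 (0xDC): sum1=220, sum2=220
  after byte 1 (0xC9): sum1=166, sum2=131
  after byte 2 (0xE4): sum1=139, sum2=15
  after byte 3 (0x9F): sum1=43, sum2=58
  after byte 4 (0x12): sum1=61, sum2=119
Checksum = sum2·256 + sum1 = 119·256 + 61 = 30525 = 0x773D.

773D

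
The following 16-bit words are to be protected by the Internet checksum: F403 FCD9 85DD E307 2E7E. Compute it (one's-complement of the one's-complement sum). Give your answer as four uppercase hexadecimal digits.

One's-complement addition (fold any carry out of bit 15 back into bit 0):
  0xF403 + 0xFCD9 = 0x1F0DC → wrap carry → 0xF0DD
  0xF0DD + 0x85DD = 0x176BA → wrap carry → 0x76BB
  0x76BB + 0xE307 = 0x159C2 → wrap carry → 0x59C3
  0x59C3 + 0x2E7E = 0x08841
One's-complement sum = 0x8841.
Checksum = ~0x8841 & 0xFFFF = 0x77BE.

77BE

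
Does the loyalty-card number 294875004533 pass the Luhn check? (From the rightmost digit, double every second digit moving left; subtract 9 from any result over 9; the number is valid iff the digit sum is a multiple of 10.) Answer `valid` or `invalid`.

invalid

From the right, keep odd positions and double even positions (subtract 9 from any doubled value over 9):
  doubled (positions 2,4,...): 6 8 0 5 8 4 → sum 31
  kept (positions 1,3,...): 3 5 0 5 8 9 → sum 30
Total = 61.
61 mod 10 = 1, so the number is invalid.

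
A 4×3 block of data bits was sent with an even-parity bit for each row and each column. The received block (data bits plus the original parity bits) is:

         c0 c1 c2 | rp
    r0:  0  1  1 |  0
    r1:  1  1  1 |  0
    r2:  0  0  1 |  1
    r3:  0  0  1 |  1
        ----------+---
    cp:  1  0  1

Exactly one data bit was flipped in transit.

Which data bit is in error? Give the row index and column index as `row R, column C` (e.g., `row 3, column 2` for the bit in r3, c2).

row 1, column 2

Recompute each row's even parity and compare to rp:
  r0: data parity 0, sent rp 0 → ok
  r1: data parity 1, sent rp 0 → mismatch
  r2: data parity 1, sent rp 1 → ok
  r3: data parity 1, sent rp 1 → ok
Recompute each column's even parity and compare to cp:
  c0: data parity 1, sent cp 1 → ok
  c1: data parity 0, sent cp 0 → ok
  c2: data parity 0, sent cp 1 → mismatch
Exactly one row (r1) and one column (c2) fail → the flipped bit is at their intersection.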